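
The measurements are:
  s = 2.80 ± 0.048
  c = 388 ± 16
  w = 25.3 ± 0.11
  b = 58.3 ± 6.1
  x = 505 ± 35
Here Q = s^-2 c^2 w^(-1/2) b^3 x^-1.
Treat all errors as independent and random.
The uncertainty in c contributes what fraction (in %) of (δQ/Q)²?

(δQ/Q)² = (-2·δs/s)² + (2·δc/c)² + (−½·δw/w)² + (3·δb/b)² + (-1·δx/x)²
  s term: (-2×0.0171)² = 0.00118
  c term: (2×0.0412)² = 0.00680
  w term: (-0.5×0.00435)² = 4.73e-06
  b term: (3×0.105)² = 0.0985
  x term: (-1×0.0693)² = 0.00480
Total = 0.111. Share from c = 0.00680/0.111 = 0.0611.

6.11%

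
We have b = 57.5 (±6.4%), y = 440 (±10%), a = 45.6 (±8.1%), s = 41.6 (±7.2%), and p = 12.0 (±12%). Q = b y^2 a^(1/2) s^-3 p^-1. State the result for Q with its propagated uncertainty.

87.0 ± 28.4

Q is a product of powers, so relative uncertainties combine in quadrature:
  (1·δb/b)² = (1×0.0640)² = 0.00410;  (2·δy/y)² = (2×0.100)² = 0.0400;  (½·δa/a)² = (0.5×0.0810)² = 0.00164;  (-3·δs/s)² = (-3×0.0720)² = 0.0467;  (-1·δp/p)² = (-1×0.120)² = 0.0144
δQ/Q = √(0.107) = 0.327
Q = 87.0, so δQ = 0.327 × 87.0 = 28.4.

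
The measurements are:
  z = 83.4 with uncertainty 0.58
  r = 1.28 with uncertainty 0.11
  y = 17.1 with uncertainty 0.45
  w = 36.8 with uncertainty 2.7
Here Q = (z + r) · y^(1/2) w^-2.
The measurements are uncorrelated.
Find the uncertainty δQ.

0.0381

Let u = z + r = 84.7. δu = √(δz² + δr²) = √(0.336 + 0.0121) = 0.590, so δu/u = 0.00697.
Q is then a monomial in u, y, w:
δQ/Q = √((δu/u)² + (½·δy/y)² + (-2·δw/w)²) = √(4.86e-05 + 0.000173 + 0.0215) = 0.147
Q = 0.259, so δQ = 0.147 × 0.259 = 0.0381.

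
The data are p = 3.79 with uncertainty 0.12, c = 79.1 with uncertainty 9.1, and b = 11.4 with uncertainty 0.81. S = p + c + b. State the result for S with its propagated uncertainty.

S is a linear combination, so absolute uncertainties add in quadrature:
  (δp)² = 0.0144;  (δc)² = 82.8;  (δb)² = 0.656
δS = √(83.5) = 9.14
S = 94.3.

94.3 ± 9.14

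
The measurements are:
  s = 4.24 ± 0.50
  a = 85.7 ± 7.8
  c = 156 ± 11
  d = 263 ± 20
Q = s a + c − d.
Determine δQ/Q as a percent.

Let p = s·a = 363. δp/p = √((1·δs/s)² + (1·δa/a)²) = √(0.0139 + 0.00828) = 0.149, so δp = 54.1.
Q = p + c − d: δQ = √(δp² + δc² + δd²) = √(2930 + 121 + 400) = 58.7
Q = 256, so δQ/Q = 58.7/256 = 0.229.

22.9%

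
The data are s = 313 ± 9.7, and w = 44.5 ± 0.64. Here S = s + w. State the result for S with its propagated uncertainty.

358 ± 9.72

S is a linear combination, so absolute uncertainties add in quadrature:
  (δs)² = 94.1;  (δw)² = 0.410
δS = √(94.5) = 9.72
S = 358.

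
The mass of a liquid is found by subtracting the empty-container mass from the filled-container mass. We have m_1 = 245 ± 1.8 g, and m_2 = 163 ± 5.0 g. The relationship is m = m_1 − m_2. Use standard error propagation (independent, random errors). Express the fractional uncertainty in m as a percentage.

Absolute uncertainties add in quadrature for a linear combination:
  (δm_1)² = 3.24;  (δm_2)² = 25.0
δm = √(28.2) = 5.31 g
m = 82.0 g, so δm/m = 5.31/82.0 = 0.0648.

6.48%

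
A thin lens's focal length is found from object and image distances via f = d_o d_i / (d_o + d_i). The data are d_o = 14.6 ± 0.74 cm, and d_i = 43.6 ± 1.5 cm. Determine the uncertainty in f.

∂f/∂d_o = (d_i/(d_o+d_i))² = 0.561;  ∂f/∂d_i = (d_o/(d_o+d_i))² = 0.0629
δf = √((∂f/∂d_o · δd_o)² + (∂f/∂d_i · δd_i)²) = √(0.172 + 0.00891) = 0.426 cm

0.426 cm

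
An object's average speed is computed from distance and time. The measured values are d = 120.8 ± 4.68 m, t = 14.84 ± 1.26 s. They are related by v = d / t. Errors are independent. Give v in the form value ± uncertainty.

8.140 ± 0.760 m/s

Relative error in a monomial: (δv/v)² = Σ (nᵢ · δxᵢ/xᵢ)².
  (1·δd/d)² = (1×0.0387)² = 0.00150;  (-1·δt/t)² = (-1×0.0849)² = 0.00721
δv/v = √(0.00871) = 0.0933
v = 8.140 m/s, so δv = 0.0933 × 8.140 = 0.760 m/s.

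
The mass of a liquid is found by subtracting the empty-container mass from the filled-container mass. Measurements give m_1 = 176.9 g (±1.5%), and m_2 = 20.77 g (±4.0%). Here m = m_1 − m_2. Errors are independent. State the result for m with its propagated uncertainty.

Sums and differences: (δm)² = Σ (cᵢ δxᵢ)².
  (δm_1)² = 7.04;  (δm_2)² = 0.690
δm = √(7.73) = 2.78 g
m = 156.1 g.

156.1 ± 2.78 g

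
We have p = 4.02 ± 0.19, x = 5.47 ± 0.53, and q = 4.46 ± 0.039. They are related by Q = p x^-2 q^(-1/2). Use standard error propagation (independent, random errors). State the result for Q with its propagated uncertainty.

Relative error in a monomial: (δQ/Q)² = Σ (nᵢ · δxᵢ/xᵢ)².
  (1·δp/p)² = (1×0.0473)² = 0.00223;  (-2·δx/x)² = (-2×0.0969)² = 0.0376;  (−½·δq/q)² = (-0.5×0.00874)² = 1.91e-05
δQ/Q = √(0.0398) = 0.200
Q = 0.0636, so δQ = 0.200 × 0.0636 = 0.0127.

0.0636 ± 0.0127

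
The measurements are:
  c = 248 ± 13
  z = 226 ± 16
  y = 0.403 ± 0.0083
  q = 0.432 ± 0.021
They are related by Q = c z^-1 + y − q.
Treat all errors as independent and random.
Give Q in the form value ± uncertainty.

Let p = c·z^-1 = 1.10. δp/p = √((1·δc/c)² + (-1·δz/z)²) = √(0.00275 + 0.00501) = 0.0881, so δp = 0.0967.
Q = p + y − q: δQ = √(δp² + δy² + δq²) = √(0.00934 + 6.89e-05 + 0.000441) = 0.0993
Q = 1.07.

1.07 ± 0.0993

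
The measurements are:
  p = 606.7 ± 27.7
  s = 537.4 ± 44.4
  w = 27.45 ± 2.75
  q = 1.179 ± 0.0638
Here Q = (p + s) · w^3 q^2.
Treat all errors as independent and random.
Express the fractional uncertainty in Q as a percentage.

32.3%

Let u = p + s = 1144. δu = √(δp² + δs²) = √(767 + 1970) = 52.3, so δu/u = 0.0457.
Q is then a monomial in u, w, q:
δQ/Q = √((δu/u)² + (3·δw/w)² + (2·δq/q)²) = √(0.00209 + 0.0903 + 0.0117) = 0.323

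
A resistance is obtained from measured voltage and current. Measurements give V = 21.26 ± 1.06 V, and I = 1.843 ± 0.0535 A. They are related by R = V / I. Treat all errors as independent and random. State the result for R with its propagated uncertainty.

R is a product of powers, so relative uncertainties combine in quadrature:
  (1·δV/V)² = (1×0.0499)² = 0.00249;  (-1·δI/I)² = (-1×0.0290)² = 0.000843
δR/R = √(0.00333) = 0.0577
R = 11.54 Ω, so δR = 0.0577 × 11.54 = 0.666 Ω.

11.54 ± 0.666 Ω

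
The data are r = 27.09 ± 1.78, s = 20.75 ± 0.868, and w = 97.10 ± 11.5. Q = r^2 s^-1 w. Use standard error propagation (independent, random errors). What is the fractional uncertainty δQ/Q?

Each factor contributes (exponent × relative error)² to (δQ/Q)²:
  (2·δr/r)² = (2×0.0657)² = 0.0173;  (-1·δs/s)² = (-1×0.0418)² = 0.00175;  (1·δw/w)² = (1×0.118)² = 0.0140
δQ/Q = √(0.0330) = 0.182

0.182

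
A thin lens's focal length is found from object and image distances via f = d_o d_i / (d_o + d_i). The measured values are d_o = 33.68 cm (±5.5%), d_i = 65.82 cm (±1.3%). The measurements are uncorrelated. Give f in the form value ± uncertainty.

22.28 ± 0.817 cm

∂f/∂d_o = (d_i/(d_o+d_i))² = 0.438;  ∂f/∂d_i = (d_o/(d_o+d_i))² = 0.115
δf = √((∂f/∂d_o · δd_o)² + (∂f/∂d_i · δd_i)²) = √(0.657 + 0.00961) = 0.817 cm
f = 22.28 cm.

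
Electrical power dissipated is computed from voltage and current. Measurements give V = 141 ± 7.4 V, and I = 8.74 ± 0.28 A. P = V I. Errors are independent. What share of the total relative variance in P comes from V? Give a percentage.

(δP/P)² = (1·δV/V)² + (1·δI/I)²
  V term: (1×0.0525)² = 0.00275
  I term: (1×0.0320)² = 0.00103
Total = 0.00378. Share from V = 0.00275/0.00378 = 0.729.

72.9%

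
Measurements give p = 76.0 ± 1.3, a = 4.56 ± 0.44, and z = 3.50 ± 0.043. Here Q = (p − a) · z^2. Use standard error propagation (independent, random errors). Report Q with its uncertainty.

Let u = p − a = 71.4. δu = √(δp² + δa²) = √(1.69 + 0.194) = 1.37, so δu/u = 0.0192.
Q is then a monomial in u, z:
δQ/Q = √((δu/u)² + (2·δz/z)²) = √(0.000369 + 0.000604) = 0.0312
Q = 875, so δQ = 0.0312 × 875 = 27.3.

875 ± 27.3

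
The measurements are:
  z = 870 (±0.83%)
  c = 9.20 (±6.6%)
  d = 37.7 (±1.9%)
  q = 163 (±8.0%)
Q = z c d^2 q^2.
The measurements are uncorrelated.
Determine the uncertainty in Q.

Since Q is a product/quotient, work with relative uncertainties:
  (1·δz/z)² = (1×0.00830)² = 6.89e-05;  (1·δc/c)² = (1×0.0660)² = 0.00436;  (2·δd/d)² = (2×0.0190)² = 0.00144;  (2·δq/q)² = (2×0.0800)² = 0.0256
δQ/Q = √(0.0315) = 0.177
Q = 3.02e+11, so δQ = 0.177 × 3.02e+11 = 5.36e+10.

5.36e+10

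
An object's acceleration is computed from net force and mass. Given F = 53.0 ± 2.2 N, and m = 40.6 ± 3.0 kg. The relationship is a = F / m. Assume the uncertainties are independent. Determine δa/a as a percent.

For a monomial a ∝ F, m^-1, fractional errors add in quadrature:
  (1·δF/F)² = (1×0.0415)² = 0.00172;  (-1·δm/m)² = (-1×0.0739)² = 0.00546
δa/a = √(0.00718) = 0.0848

8.48%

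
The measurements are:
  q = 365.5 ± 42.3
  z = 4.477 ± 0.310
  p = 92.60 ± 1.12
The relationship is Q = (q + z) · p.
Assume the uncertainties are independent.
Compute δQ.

Let u = q + z = 370.0. δu = √(δq² + δz²) = √(1790 + 0.0961) = 42.3, so δu/u = 0.114.
Q is then a monomial in u, p:
δQ/Q = √((δu/u)² + (1·δp/p)²) = √(0.0131 + 0.000146) = 0.115
Q = 34260, so δQ = 0.115 × 34260 = 3940.

3940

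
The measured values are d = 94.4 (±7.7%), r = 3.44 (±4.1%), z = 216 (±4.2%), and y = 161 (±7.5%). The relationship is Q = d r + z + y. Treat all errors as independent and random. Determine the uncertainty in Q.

32.1

Let p = d·r = 325. δp/p = √((1·δd/d)² + (1·δr/r)²) = √(0.00593 + 0.00168) = 0.0872, so δp = 28.3.
Q = p + z + y: δQ = √(δp² + δz² + δy²) = √(803 + 82.3 + 146) = 32.1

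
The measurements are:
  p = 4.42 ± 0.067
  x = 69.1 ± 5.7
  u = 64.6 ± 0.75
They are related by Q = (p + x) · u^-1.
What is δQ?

Let w = p + x = 73.5. δw = √(δp² + δx²) = √(0.00449 + 32.5) = 5.70, so δw/w = 0.0775.
Q is then a monomial in w, u:
δQ/Q = √((δw/w)² + (-1·δu/u)²) = √(0.00601 + 0.000135) = 0.0784
Q = 1.14, so δQ = 0.0784 × 1.14 = 0.0892.

0.0892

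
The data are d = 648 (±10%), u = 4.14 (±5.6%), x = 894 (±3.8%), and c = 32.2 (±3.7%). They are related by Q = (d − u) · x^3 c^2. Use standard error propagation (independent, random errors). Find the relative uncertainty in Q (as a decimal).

Let w = d − u = 644. δw = √(δd² + δu²) = √(4200 + 0.0537) = 64.8, so δw/w = 0.101.
Q is then a monomial in w, x, c:
δQ/Q = √((δw/w)² + (3·δx/x)² + (2·δc/c)²) = √(0.0101 + 0.0130 + 0.00548) = 0.169

0.169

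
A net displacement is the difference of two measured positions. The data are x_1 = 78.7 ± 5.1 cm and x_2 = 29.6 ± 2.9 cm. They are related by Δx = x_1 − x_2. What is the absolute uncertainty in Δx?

Δx is a linear combination, so absolute uncertainties add in quadrature:
  (δx_1)² = 26.0;  (δx_2)² = 8.41
δΔx = √(34.4) = 5.87 cm

5.87 cm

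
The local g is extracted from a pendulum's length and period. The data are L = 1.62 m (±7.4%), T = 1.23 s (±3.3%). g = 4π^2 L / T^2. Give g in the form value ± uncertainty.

42.3 ± 4.19 m/s^2

Products/powers → add relative errors in quadrature, weighted by exponent:
  (1·δL/L)² = (1×0.0740)² = 0.00548;  (-2·δT/T)² = (-2×0.0330)² = 0.00436
δg/g = √(0.00983) = 0.0992
g = 42.3 m/s^2, so δg = 0.0992 × 42.3 = 4.19 m/s^2.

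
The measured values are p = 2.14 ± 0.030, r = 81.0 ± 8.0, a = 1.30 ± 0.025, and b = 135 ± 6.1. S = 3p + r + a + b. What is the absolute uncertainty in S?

10.1

S is a linear combination, so absolute uncertainties add in quadrature:
  (3·δp)² = 0.00810;  (δr)² = 64.0;  (δa)² = 0.000625;  (δb)² = 37.2
δS = √(101) = 10.1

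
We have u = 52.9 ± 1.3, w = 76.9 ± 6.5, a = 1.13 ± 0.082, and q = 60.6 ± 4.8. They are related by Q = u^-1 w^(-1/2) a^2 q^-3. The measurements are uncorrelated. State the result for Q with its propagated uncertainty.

(1.24 ± 0.350) × 10^-8

Products/powers → add relative errors in quadrature, weighted by exponent:
  (-1·δu/u)² = (-1×0.0246)² = 0.000604;  (−½·δw/w)² = (-0.5×0.0845)² = 0.00179;  (2·δa/a)² = (2×0.0726)² = 0.0211;  (-3·δq/q)² = (-3×0.0792)² = 0.0565
δQ/Q = √(0.0799) = 0.283
Q = 1.24e-08, so δQ = 0.283 × 1.24e-08 = 3.5e-09.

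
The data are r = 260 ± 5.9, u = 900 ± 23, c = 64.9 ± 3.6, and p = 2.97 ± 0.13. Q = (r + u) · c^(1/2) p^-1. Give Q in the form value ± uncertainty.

3150 ± 175

Let w = r + u = 1160. δw = √(δr² + δu²) = √(34.8 + 529) = 23.7, so δw/w = 0.0205.
Q is then a monomial in w, c, p:
δQ/Q = √((δw/w)² + (½·δc/c)² + (-1·δp/p)²) = √(0.000419 + 0.000769 + 0.00192) = 0.0557
Q = 3150, so δQ = 0.0557 × 3150 = 175.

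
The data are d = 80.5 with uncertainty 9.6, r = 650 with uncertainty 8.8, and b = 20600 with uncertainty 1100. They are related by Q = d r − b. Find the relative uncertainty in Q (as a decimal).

0.201

Let p = d·r = 52300. δp/p = √((1·δd/d)² + (1·δr/r)²) = √(0.0142 + 0.000183) = 0.120, so δp = 6280.
Q = p − b: δQ = √(δp² + δb²) = √(3.94e+07 + 1.21e+06) = 6380
Q = 31700, so δQ/Q = 6380/31700 = 0.201.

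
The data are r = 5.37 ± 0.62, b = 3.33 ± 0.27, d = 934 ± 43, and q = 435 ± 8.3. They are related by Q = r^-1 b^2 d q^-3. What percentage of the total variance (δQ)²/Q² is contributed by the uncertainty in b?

(δQ/Q)² = (-1·δr/r)² + (2·δb/b)² + (1·δd/d)² + (-3·δq/q)²
  r term: (-1×0.115)² = 0.0133
  b term: (2×0.0811)² = 0.0263
  d term: (1×0.0460)² = 0.00212
  q term: (-3×0.0191)² = 0.00328
Total = 0.0450. Share from b = 0.0263/0.0450 = 0.584.

58.4%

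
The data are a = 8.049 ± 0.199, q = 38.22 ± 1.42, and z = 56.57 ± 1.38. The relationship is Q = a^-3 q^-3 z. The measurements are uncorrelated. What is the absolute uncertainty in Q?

2.64e-07

Each factor contributes (exponent × relative error)² to (δQ/Q)²:
  (-3·δa/a)² = (-3×0.0247)² = 0.00550;  (-3·δq/q)² = (-3×0.0372)² = 0.0124;  (1·δz/z)² = (1×0.0244)² = 0.000595
δQ/Q = √(0.0185) = 0.136
Q = 1.943e-06, so δQ = 0.136 × 1.943e-06 = 2.64e-07.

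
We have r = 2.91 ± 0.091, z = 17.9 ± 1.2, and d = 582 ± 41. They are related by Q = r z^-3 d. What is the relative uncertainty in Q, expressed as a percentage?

21.5%

For a monomial Q ∝ r, z^-3, d, fractional errors add in quadrature:
  (1·δr/r)² = (1×0.0313)² = 0.000978;  (-3·δz/z)² = (-3×0.0670)² = 0.0404;  (1·δd/d)² = (1×0.0704)² = 0.00496
δQ/Q = √(0.0464) = 0.215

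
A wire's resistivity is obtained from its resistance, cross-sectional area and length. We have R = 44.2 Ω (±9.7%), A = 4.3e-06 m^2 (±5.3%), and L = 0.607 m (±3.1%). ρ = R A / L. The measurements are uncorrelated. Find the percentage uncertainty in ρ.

11.5%

Products/powers → add relative errors in quadrature, weighted by exponent:
  (1·δR/R)² = (1×0.0970)² = 0.00941;  (1·δA/A)² = (1×0.0530)² = 0.00281;  (-1·δL/L)² = (-1×0.0310)² = 0.000961
δρ/ρ = √(0.0132) = 0.115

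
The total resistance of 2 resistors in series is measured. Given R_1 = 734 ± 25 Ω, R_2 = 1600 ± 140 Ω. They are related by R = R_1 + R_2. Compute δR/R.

0.0609

R is a linear combination, so absolute uncertainties add in quadrature:
  (δR_1)² = 625;  (δR_2)² = 19600
δR = √(20200) = 142 Ω
R = 2330 Ω, so δR/R = 142/2330 = 0.0609.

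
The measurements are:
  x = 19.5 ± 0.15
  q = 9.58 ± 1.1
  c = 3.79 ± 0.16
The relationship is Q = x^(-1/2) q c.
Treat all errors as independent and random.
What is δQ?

1.01

Since Q is a product/quotient, work with relative uncertainties:
  (−½·δx/x)² = (-0.5×0.00769)² = 1.48e-05;  (1·δq/q)² = (1×0.115)² = 0.0132;  (1·δc/c)² = (1×0.0422)² = 0.00178
δQ/Q = √(0.0150) = 0.122
Q = 8.22, so δQ = 0.122 × 8.22 = 1.01.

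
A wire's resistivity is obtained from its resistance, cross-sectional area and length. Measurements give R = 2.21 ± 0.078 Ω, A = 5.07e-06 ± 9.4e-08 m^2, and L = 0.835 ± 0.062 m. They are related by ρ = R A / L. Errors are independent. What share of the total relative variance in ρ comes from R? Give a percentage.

(δρ/ρ)² = (1·δR/R)² + (1·δA/A)² + (-1·δL/L)²
  R term: (1×0.0353)² = 0.00125
  A term: (1×0.0185)² = 0.000344
  L term: (-1×0.0743)² = 0.00551
Total = 0.00710. Share from R = 0.00125/0.00710 = 0.175.

17.5%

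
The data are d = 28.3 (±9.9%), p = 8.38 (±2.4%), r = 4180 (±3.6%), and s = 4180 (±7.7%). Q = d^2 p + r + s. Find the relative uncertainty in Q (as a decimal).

0.0919

Let w = d^2·p = 6710. δw/w = √((2·δd/d)² + (1·δp/p)²) = √(0.0392 + 0.000576) = 0.199, so δw = 1340.
Q = w + r + s: δQ = √(δw² + δr² + δs²) = √(1.79e+06 + 22600 + 1.04e+05) = 1380
Q = 15100, so δQ/Q = 1380/15100 = 0.0919.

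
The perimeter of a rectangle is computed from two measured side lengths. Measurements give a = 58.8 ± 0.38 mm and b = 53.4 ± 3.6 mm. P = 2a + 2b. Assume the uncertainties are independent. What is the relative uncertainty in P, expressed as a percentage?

3.23%

P is a linear combination, so absolute uncertainties add in quadrature:
  (2·δa)² = 0.578;  (2·δb)² = 51.8
δP = √(52.4) = 7.24 mm
P = 224 mm, so δP/P = 7.24/224 = 0.0323.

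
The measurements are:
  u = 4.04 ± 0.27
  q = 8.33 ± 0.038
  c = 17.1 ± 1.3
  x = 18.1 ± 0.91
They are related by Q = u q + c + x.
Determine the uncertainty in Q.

2.76

Let p = u·q = 33.7. δp/p = √((1·δu/u)² + (1·δq/q)²) = √(0.00447 + 2.08e-05) = 0.0670, so δp = 2.25.
Q = p + c + x: δQ = √(δp² + δc² + δx²) = √(5.08 + 1.69 + 0.828) = 2.76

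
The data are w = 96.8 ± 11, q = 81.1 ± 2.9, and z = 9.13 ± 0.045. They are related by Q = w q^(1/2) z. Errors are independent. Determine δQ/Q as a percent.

11.5%

Products/powers → add relative errors in quadrature, weighted by exponent:
  (1·δw/w)² = (1×0.114)² = 0.0129;  (½·δq/q)² = (0.5×0.0358)² = 0.000320;  (1·δz/z)² = (1×0.00493)² = 2.43e-05
δQ/Q = √(0.0133) = 0.115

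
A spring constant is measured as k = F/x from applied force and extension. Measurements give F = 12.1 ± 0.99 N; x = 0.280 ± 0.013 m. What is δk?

Relative error in a monomial: (δk/k)² = Σ (nᵢ · δxᵢ/xᵢ)².
  (1·δF/F)² = (1×0.0818)² = 0.00669;  (-1·δx/x)² = (-1×0.0464)² = 0.00216
δk/k = √(0.00885) = 0.0941
k = 43.2 N/m, so δk = 0.0941 × 43.2 = 4.07 N/m.

4.07 N/m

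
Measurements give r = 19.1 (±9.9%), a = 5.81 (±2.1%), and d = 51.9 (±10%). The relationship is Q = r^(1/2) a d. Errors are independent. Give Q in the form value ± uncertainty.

Each factor contributes (exponent × relative error)² to (δQ/Q)²:
  (½·δr/r)² = (0.5×0.0990)² = 0.00245;  (1·δa/a)² = (1×0.0210)² = 0.000441;  (1·δd/d)² = (1×0.100)² = 0.0100
δQ/Q = √(0.0129) = 0.114
Q = 1320, so δQ = 0.114 × 1320 = 150.

1320 ± 150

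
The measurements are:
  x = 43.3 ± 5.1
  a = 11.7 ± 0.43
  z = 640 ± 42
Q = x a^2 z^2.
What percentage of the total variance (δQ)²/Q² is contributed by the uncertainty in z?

(δQ/Q)² = (1·δx/x)² + (2·δa/a)² + (2·δz/z)²
  x term: (1×0.118)² = 0.0139
  a term: (2×0.0368)² = 0.00540
  z term: (2×0.0656)² = 0.0172
Total = 0.0365. Share from z = 0.0172/0.0365 = 0.472.

47.2%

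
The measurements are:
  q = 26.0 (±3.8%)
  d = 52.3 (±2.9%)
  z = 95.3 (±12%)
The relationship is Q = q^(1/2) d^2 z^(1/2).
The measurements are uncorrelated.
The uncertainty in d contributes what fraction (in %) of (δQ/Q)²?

45.9%

(δQ/Q)² = (½·δq/q)² + (2·δd/d)² + (½·δz/z)²
  q term: (0.5×0.0380)² = 0.000361
  d term: (2×0.0290)² = 0.00336
  z term: (0.5×0.120)² = 0.00360
Total = 0.00732. Share from d = 0.00336/0.00732 = 0.459.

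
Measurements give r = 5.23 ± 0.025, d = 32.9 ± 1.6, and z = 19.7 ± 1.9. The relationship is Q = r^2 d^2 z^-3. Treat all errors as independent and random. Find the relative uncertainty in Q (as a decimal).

Relative error in a monomial: (δQ/Q)² = Σ (nᵢ · δxᵢ/xᵢ)².
  (2·δr/r)² = (2×0.00478)² = 9.14e-05;  (2·δd/d)² = (2×0.0486)² = 0.00946;  (-3·δz/z)² = (-3×0.0964)² = 0.0837
δQ/Q = √(0.0933) = 0.305

0.305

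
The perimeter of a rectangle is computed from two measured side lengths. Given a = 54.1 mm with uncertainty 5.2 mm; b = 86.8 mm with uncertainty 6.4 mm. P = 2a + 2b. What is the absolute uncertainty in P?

For a sum/difference, combine absolute errors in quadrature:
  (2·δa)² = 108;  (2·δb)² = 164
δP = √(272) = 16.5 mm

16.5 mm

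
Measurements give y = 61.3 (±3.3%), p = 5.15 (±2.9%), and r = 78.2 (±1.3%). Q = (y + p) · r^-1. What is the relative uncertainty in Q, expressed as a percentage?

Let u = y + p = 66.5. δu = √(δy² + δp²) = √(4.09 + 0.0223) = 2.03, so δu/u = 0.0305.
Q is then a monomial in u, r:
δQ/Q = √((δu/u)² + (-1·δr/r)²) = √(0.000932 + 0.000169) = 0.0332

3.32%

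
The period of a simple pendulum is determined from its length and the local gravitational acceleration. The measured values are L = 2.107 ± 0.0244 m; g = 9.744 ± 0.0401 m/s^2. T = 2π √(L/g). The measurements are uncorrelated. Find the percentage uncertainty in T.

0.614%

T is a product of powers, so relative uncertainties combine in quadrature:
  (½·δL/L)² = (0.5×0.0116)² = 3.35e-05;  (−½·δg/g)² = (-0.5×0.00412)² = 4.23e-06
δT/T = √(3.78e-05) = 0.00614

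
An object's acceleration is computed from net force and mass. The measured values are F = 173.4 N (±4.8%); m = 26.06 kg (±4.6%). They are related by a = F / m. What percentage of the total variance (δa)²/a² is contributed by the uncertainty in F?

(δa/a)² = (1·δF/F)² + (-1·δm/m)²
  F term: (1×0.0480)² = 0.00230
  m term: (-1×0.0460)² = 0.00212
Total = 0.00442. Share from F = 0.00230/0.00442 = 0.521.

52.1%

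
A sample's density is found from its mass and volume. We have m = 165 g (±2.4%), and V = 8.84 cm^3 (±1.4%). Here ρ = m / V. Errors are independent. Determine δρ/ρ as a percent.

Each factor contributes (exponent × relative error)² to (δρ/ρ)²:
  (1·δm/m)² = (1×0.0240)² = 0.000576;  (-1·δV/V)² = (-1×0.0140)² = 0.000196
δρ/ρ = √(0.000772) = 0.0278

2.78%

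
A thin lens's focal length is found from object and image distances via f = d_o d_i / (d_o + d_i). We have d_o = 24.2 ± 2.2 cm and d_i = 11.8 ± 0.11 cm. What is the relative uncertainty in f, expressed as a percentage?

3.04%

∂f/∂d_o = (d_i/(d_o+d_i))² = 0.107;  ∂f/∂d_i = (d_o/(d_o+d_i))² = 0.452
δf = √((∂f/∂d_o · δd_o)² + (∂f/∂d_i · δd_i)²) = √(0.0559 + 0.00247) = 0.242 cm
f = 7.93 cm, so δf/f = 0.242/7.93 = 0.0304.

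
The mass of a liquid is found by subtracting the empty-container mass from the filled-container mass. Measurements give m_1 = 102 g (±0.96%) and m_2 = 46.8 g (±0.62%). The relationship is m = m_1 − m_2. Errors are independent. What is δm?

1.02 g

Absolute uncertainties add in quadrature for a linear combination:
  (δm_1)² = 0.959;  (δm_2)² = 0.0842
δm = √(1.04) = 1.02 g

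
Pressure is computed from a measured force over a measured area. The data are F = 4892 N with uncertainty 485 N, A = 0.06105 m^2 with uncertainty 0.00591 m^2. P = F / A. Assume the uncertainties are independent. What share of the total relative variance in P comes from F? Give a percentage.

(δP/P)² = (1·δF/F)² + (-1·δA/A)²
  F term: (1×0.0991)² = 0.00983
  A term: (-1×0.0968)² = 0.00937
Total = 0.0192. Share from F = 0.00983/0.0192 = 0.512.

51.2%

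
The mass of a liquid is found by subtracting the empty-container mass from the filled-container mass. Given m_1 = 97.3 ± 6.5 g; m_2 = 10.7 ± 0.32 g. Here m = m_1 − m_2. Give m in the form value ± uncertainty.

86.6 ± 6.51 g

Absolute uncertainties add in quadrature for a linear combination:
  (δm_1)² = 42.2;  (δm_2)² = 0.102
δm = √(42.4) = 6.51 g
m = 86.6 g.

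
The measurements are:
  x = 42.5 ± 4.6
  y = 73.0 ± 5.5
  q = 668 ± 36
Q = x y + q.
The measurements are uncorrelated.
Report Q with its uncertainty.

3770 ± 411

Let p = x·y = 3100. δp/p = √((1·δx/x)² + (1·δy/y)²) = √(0.0117 + 0.00568) = 0.132, so δp = 409.
Q = p + q: δQ = √(δp² + δq²) = √(1.67e+05 + 1300) = 411
Q = 3770.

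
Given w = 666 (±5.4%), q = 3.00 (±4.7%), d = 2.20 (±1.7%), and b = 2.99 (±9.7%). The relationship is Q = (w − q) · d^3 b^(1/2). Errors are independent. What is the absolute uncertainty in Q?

Let u = w − q = 663. δu = √(δw² + δq²) = √(1290 + 0.0199) = 36.0, so δu/u = 0.0542.
Q is then a monomial in u, d, b:
δQ/Q = √((δu/u)² + (3·δd/d)² + (½·δb/b)²) = √(0.00294 + 0.00260 + 0.00235) = 0.0889
Q = 12200, so δQ = 0.0889 × 12200 = 1080.

1080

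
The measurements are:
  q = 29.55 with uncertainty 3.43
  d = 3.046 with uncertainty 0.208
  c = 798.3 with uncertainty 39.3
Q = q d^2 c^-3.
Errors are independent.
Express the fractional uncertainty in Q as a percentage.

Since Q is a product/quotient, work with relative uncertainties:
  (1·δq/q)² = (1×0.116)² = 0.0135;  (2·δd/d)² = (2×0.0683)² = 0.0187;  (-3·δc/c)² = (-3×0.0492)² = 0.0218
δQ/Q = √(0.0539) = 0.232

23.2%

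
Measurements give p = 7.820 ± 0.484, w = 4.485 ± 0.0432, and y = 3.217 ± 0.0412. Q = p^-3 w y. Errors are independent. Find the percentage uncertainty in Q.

18.6%

Each factor contributes (exponent × relative error)² to (δQ/Q)²:
  (-3·δp/p)² = (-3×0.0619)² = 0.0345;  (1·δw/w)² = (1×0.00963)² = 9.28e-05;  (1·δy/y)² = (1×0.0128)² = 0.000164
δQ/Q = √(0.0347) = 0.186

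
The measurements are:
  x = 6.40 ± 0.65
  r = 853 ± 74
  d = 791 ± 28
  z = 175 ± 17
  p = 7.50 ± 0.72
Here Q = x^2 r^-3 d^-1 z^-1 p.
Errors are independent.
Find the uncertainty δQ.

Products/powers → add relative errors in quadrature, weighted by exponent:
  (2·δx/x)² = (2×0.102)² = 0.0413;  (-3·δr/r)² = (-3×0.0868)² = 0.0677;  (-1·δd/d)² = (-1×0.0354)² = 0.00125;  (-1·δz/z)² = (-1×0.0971)² = 0.00944;  (1·δp/p)² = (1×0.0960)² = 0.00922
δQ/Q = √(0.129) = 0.359
Q = 3.58e-12, so δQ = 0.359 × 3.58e-12 = 1.28e-12.

1.28e-12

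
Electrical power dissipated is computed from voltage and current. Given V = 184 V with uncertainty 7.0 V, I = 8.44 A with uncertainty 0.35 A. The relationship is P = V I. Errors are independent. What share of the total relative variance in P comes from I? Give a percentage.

(δP/P)² = (1·δV/V)² + (1·δI/I)²
  V term: (1×0.0380)² = 0.00145
  I term: (1×0.0415)² = 0.00172
Total = 0.00317. Share from I = 0.00172/0.00317 = 0.543.

54.3%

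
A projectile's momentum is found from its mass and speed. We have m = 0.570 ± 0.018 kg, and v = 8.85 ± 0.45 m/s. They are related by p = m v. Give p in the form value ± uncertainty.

For a monomial p ∝ m, v, fractional errors add in quadrature:
  (1·δm/m)² = (1×0.0316)² = 0.000997;  (1·δv/v)² = (1×0.0508)² = 0.00259
δp/p = √(0.00358) = 0.0599
p = 5.04 kg·m/s, so δp = 0.0599 × 5.04 = 0.302 kg·m/s.

5.04 ± 0.302 kg·m/s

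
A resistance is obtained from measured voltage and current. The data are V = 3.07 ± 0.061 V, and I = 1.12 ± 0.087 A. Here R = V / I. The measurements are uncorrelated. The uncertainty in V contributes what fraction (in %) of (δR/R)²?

(δR/R)² = (1·δV/V)² + (-1·δI/I)²
  V term: (1×0.0199)² = 0.000395
  I term: (-1×0.0777)² = 0.00603
Total = 0.00643. Share from V = 0.000395/0.00643 = 0.0614.

6.14%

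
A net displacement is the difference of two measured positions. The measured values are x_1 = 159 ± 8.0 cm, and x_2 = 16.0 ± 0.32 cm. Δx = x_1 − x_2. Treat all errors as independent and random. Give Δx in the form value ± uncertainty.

143 ± 8.01 cm

Absolute uncertainties add in quadrature for a linear combination:
  (δx_1)² = 64.0;  (δx_2)² = 0.102
δΔx = √(64.1) = 8.01 cm
Δx = 143 cm.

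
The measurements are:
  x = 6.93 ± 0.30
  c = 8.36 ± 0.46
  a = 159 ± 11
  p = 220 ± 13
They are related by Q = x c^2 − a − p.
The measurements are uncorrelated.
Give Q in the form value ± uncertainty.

Let w = x·c^2 = 484. δw/w = √((1·δx/x)² + (2·δc/c)²) = √(0.00187 + 0.0121) = 0.118, so δw = 57.3.
Q = w − a − p: δQ = √(δw² + δa² + δp²) = √(3280 + 121 + 169) = 59.8
Q = 105.

105 ± 59.8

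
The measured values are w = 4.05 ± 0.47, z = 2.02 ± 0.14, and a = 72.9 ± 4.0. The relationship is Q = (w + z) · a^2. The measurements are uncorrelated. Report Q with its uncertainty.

Let u = w + z = 6.07. δu = √(δw² + δz²) = √(0.221 + 0.0196) = 0.490, so δu/u = 0.0808.
Q is then a monomial in u, a:
δQ/Q = √((δu/u)² + (2·δa/a)²) = √(0.00653 + 0.0120) = 0.136
Q = 32300, so δQ = 0.136 × 32300 = 4400.

32300 ± 4400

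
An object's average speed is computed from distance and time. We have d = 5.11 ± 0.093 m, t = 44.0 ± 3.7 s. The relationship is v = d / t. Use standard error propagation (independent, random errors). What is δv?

Products/powers → add relative errors in quadrature, weighted by exponent:
  (1·δd/d)² = (1×0.0182)² = 0.000331;  (-1·δt/t)² = (-1×0.0841)² = 0.00707
δv/v = √(0.00740) = 0.0860
v = 0.116 m/s, so δv = 0.0860 × 0.116 = 0.00999 m/s.

0.00999 m/s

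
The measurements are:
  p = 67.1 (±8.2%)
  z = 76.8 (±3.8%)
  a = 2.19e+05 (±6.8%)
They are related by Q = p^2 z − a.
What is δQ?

60100

Let w = p^2·z = 3.46e+05. δw/w = √((2·δp/p)² + (1·δz/z)²) = √(0.0269 + 0.00144) = 0.168, so δw = 58200.
Q = w − a: δQ = √(δw² + δa²) = √(3.39e+09 + 2.22e+08) = 60100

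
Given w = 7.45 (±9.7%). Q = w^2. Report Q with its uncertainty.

55.5 ± 10.8

Each factor contributes (exponent × relative error)² to (δQ/Q)²:
  (2·δw/w)² = (2×0.0970)² = 0.0376
δQ/Q = √(0.0376) = 0.194
Q = 55.5, so δQ = 0.194 × 55.5 = 10.8.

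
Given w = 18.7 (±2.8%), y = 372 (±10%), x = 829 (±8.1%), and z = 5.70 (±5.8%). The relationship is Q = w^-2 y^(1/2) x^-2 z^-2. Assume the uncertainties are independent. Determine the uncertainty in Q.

5.26e-10

Each factor contributes (exponent × relative error)² to (δQ/Q)²:
  (-2·δw/w)² = (-2×0.0280)² = 0.00314;  (½·δy/y)² = (0.5×0.100)² = 0.00250;  (-2·δx/x)² = (-2×0.0810)² = 0.0262;  (-2·δz/z)² = (-2×0.0580)² = 0.0135
δQ/Q = √(0.0453) = 0.213
Q = 2.47e-09, so δQ = 0.213 × 2.47e-09 = 5.26e-10.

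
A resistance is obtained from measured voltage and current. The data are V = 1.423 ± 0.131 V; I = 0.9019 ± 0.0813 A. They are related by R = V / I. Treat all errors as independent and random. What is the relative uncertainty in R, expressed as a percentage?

12.9%

Since R is a product/quotient, work with relative uncertainties:
  (1·δV/V)² = (1×0.0921)² = 0.00847;  (-1·δI/I)² = (-1×0.0901)² = 0.00813
δR/R = √(0.0166) = 0.129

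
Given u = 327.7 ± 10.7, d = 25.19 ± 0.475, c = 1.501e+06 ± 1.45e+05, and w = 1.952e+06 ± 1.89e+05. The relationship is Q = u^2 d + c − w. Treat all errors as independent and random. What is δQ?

Let p = u^2·d = 2.705e+06. δp/p = √((2·δu/u)² + (1·δd/d)²) = √(0.00426 + 0.000356) = 0.0680, so δp = 1.84e+05.
Q = p + c − w: δQ = √(δp² + δc² + δw²) = √(3.38e+10 + 2.1e+10 + 3.57e+10) = 3.01e+05

3.01e+05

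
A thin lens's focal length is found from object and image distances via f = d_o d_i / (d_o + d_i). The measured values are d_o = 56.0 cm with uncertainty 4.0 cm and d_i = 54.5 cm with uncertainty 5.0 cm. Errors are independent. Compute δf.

∂f/∂d_o = (d_i/(d_o+d_i))² = 0.243;  ∂f/∂d_i = (d_o/(d_o+d_i))² = 0.257
δf = √((∂f/∂d_o · δd_o)² + (∂f/∂d_i · δd_i)²) = √(0.947 + 1.65) = 1.61 cm

1.61 cm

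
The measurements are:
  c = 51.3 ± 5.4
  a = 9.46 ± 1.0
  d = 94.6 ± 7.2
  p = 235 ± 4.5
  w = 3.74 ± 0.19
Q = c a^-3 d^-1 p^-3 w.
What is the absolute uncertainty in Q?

6.48e-11

Relative error in a monomial: (δQ/Q)² = Σ (nᵢ · δxᵢ/xᵢ)².
  (1·δc/c)² = (1×0.105)² = 0.0111;  (-3·δa/a)² = (-3×0.106)² = 0.101;  (-1·δd/d)² = (-1×0.0761)² = 0.00579;  (-3·δp/p)² = (-3×0.0191)² = 0.00330;  (1·δw/w)² = (1×0.0508)² = 0.00258
δQ/Q = √(0.123) = 0.351
Q = 1.85e-10, so δQ = 0.351 × 1.85e-10 = 6.48e-11.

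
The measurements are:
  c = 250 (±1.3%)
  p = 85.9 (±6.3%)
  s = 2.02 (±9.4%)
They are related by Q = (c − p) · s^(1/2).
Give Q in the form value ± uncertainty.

233 ± 14.2

Let u = c − p = 164. δu = √(δc² + δp²) = √(10.6 + 29.3) = 6.31, so δu/u = 0.0385.
Q is then a monomial in u, s:
δQ/Q = √((δu/u)² + (½·δs/s)²) = √(0.00148 + 0.00221) = 0.0607
Q = 233, so δQ = 0.0607 × 233 = 14.2.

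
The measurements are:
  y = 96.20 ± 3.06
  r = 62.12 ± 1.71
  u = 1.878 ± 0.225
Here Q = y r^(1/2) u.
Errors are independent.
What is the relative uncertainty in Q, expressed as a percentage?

Products/powers → add relative errors in quadrature, weighted by exponent:
  (1·δy/y)² = (1×0.0318)² = 0.00101;  (½·δr/r)² = (0.5×0.0275)² = 0.000189;  (1·δu/u)² = (1×0.120)² = 0.0144
δQ/Q = √(0.0156) = 0.125

12.5%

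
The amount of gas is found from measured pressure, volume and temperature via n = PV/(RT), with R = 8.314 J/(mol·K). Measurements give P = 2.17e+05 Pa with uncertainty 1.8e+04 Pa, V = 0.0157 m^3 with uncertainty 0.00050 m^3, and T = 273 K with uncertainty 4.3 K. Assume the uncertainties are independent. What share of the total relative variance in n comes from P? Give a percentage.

84.5%

(δn/n)² = (1·δP/P)² + (1·δV/V)² + (-1·δT/T)²
  P term: (1×0.0829)² = 0.00688
  V term: (1×0.0318)² = 0.00101
  T term: (-1×0.0158)² = 0.000248
Total = 0.00814. Share from P = 0.00688/0.00814 = 0.845.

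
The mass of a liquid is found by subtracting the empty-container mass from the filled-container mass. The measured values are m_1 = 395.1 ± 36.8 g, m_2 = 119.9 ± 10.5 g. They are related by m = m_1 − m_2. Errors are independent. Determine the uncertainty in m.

For a sum/difference, combine absolute errors in quadrature:
  (δm_1)² = 1350;  (δm_2)² = 110
δm = √(1460) = 38.3 g

38.3 g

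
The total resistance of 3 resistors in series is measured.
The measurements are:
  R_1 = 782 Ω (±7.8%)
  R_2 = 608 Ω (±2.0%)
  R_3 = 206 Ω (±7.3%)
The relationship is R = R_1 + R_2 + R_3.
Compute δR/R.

Each term contributes (cᵢ δxᵢ)² to (δR)²:
  (δR_1)² = 3720;  (δR_2)² = 148;  (δR_3)² = 226
δR = √(4090) = 64.0 Ω
R = 1600 Ω, so δR/R = 64.0/1600 = 0.0401.

0.0401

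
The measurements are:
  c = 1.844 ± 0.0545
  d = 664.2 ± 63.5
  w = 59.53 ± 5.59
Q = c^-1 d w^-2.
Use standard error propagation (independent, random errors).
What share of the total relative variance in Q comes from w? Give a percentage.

(δQ/Q)² = (-1·δc/c)² + (1·δd/d)² + (-2·δw/w)²
  c term: (-1×0.0296)² = 0.000874
  d term: (1×0.0956)² = 0.00914
  w term: (-2×0.0939)² = 0.0353
Total = 0.0453. Share from w = 0.0353/0.0453 = 0.779.

77.9%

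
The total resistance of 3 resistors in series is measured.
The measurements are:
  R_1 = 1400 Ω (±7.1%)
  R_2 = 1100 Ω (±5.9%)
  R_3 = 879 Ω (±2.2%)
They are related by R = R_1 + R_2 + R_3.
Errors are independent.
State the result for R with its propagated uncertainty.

3380 ± 120 Ω

R is a linear combination, so absolute uncertainties add in quadrature:
  (δR_1)² = 9880;  (δR_2)² = 4210;  (δR_3)² = 374
δR = √(14500) = 120 Ω
R = 3380 Ω.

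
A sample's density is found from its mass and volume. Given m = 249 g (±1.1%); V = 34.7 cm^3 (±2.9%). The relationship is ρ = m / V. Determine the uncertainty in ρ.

0.223 g/cm^3

Relative error in a monomial: (δρ/ρ)² = Σ (nᵢ · δxᵢ/xᵢ)².
  (1·δm/m)² = (1×0.0110)² = 0.000121;  (-1·δV/V)² = (-1×0.0290)² = 0.000841
δρ/ρ = √(0.000962) = 0.0310
ρ = 7.18 g/cm^3, so δρ = 0.0310 × 7.18 = 0.223 g/cm^3.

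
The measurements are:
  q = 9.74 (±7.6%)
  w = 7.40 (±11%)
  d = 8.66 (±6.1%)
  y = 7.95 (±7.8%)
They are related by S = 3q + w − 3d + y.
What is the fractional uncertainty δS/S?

0.157

Each term contributes (cᵢ δxᵢ)² to (δS)²:
  (3·δq)² = 4.93;  (δw)² = 0.663;  (3·δd)² = 2.51;  (δy)² = 0.385
δS = √(8.49) = 2.91
S = 18.6, so δS/S = 2.91/18.6 = 0.157.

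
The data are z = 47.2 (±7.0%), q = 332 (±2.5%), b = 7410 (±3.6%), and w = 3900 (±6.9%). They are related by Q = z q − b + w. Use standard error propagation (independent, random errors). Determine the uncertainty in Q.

1220

Let p = z·q = 15700. δp/p = √((1·δz/z)² + (1·δq/q)²) = √(0.00490 + 0.000625) = 0.0743, so δp = 1160.
Q = p − b + w: δQ = √(δp² + δb² + δw²) = √(1.36e+06 + 71200 + 72400) = 1220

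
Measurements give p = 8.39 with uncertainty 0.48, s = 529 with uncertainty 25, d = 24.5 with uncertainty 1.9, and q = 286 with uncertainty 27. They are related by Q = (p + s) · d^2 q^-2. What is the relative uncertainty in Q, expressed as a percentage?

24.9%

Let u = p + s = 537. δu = √(δp² + δs²) = √(0.230 + 625) = 25.0, so δu/u = 0.0465.
Q is then a monomial in u, d, q:
δQ/Q = √((δu/u)² + (2·δd/d)² + (-2·δq/q)²) = √(0.00217 + 0.0241 + 0.0356) = 0.249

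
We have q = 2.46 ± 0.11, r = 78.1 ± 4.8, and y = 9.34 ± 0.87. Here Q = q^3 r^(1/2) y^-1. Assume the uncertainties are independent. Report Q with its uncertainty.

Since Q is a product/quotient, work with relative uncertainties:
  (3·δq/q)² = (3×0.0447)² = 0.0180;  (½·δr/r)² = (0.5×0.0615)² = 0.000944;  (-1·δy/y)² = (-1×0.0931)² = 0.00868
δQ/Q = √(0.0276) = 0.166
Q = 14.1, so δQ = 0.166 × 14.1 = 2.34.

14.1 ± 2.34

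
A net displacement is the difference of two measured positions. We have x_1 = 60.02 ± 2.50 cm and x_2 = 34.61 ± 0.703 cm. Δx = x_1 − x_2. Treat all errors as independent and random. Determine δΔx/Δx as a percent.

10.2%

Δx is a linear combination, so absolute uncertainties add in quadrature:
  (δx_1)² = 6.25;  (δx_2)² = 0.494
δΔx = √(6.74) = 2.60 cm
Δx = 25.41 cm, so δΔx/Δx = 2.60/25.41 = 0.102.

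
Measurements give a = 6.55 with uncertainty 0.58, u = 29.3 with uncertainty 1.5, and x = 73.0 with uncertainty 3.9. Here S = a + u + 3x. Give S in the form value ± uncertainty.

S is a linear combination, so absolute uncertainties add in quadrature:
  (δa)² = 0.336;  (δu)² = 2.25;  (3·δx)² = 137
δS = √(139) = 11.8
S = 255.

255 ± 11.8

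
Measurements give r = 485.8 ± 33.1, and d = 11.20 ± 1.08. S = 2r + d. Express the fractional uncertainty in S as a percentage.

Each term contributes (cᵢ δxᵢ)² to (δS)²:
  (2·δr)² = 4380;  (δd)² = 1.17
δS = √(4380) = 66.2
S = 982.8, so δS/S = 66.2/982.8 = 0.0674.

6.74%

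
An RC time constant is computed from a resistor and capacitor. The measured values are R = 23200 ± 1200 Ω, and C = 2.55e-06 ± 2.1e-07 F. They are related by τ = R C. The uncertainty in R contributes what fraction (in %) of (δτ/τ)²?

28.3%

(δτ/τ)² = (1·δR/R)² + (1·δC/C)²
  R term: (1×0.0517)² = 0.00268
  C term: (1×0.0824)² = 0.00678
Total = 0.00946. Share from R = 0.00268/0.00946 = 0.283.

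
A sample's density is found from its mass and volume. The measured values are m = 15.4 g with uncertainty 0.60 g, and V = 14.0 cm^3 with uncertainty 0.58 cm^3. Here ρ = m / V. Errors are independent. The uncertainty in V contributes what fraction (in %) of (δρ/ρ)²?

53.1%

(δρ/ρ)² = (1·δm/m)² + (-1·δV/V)²
  m term: (1×0.0390)² = 0.00152
  V term: (-1×0.0414)² = 0.00172
Total = 0.00323. Share from V = 0.00172/0.00323 = 0.531.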